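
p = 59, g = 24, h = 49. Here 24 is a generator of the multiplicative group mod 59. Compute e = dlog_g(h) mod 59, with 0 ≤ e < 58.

16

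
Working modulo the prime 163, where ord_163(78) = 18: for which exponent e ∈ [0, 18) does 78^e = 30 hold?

5

Successive powers of 78 modulo 163:
  78^0=1  78^1=78  78^2=53  78^3=59  78^4=38  78^5=30
So 78^5 ≡ 30 (mod 163), giving e = 5.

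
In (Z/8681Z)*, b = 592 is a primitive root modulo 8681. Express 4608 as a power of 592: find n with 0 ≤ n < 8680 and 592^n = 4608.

Baby-step giant-step with m = ceil(sqrt(8680)) = 94.
Baby table (592^j mod 8681 for j=0..93):
  0:1  1:592  2:3224  3:7469  4:3019  5:7643  6:1855  7:4354
  8:7992  9:119  10:1000  11:1692  12:3349  13:3340  14:6693  15:3720
  16:5947  17:4819  18:5480  19:6147  20:1685  21:7886  22:6815  23:6496
  24:8630  25:4532  26:515  27:1045  28:2289  29:852  30:886  31:3652
  32:415  33:2612  34:1086  35:518  36:2821  37:3280  38:5897  39:1262
  40:538  41:5980  42:6993  43:7700  44:875  45:5821  46:8356  47:7263
  48:2601  49:3255  50:8459  51:7472  52:4795  53:8634  54:6900  55:4730
  56:4878  57:5684  58:5381  59:8306  60:3706  61:6340  62:3088  63:5086
  64:7286  65:7536  66:7959  67:6626  68:7461  69:6964  70:7894  71:2870
  72:6245  73:7615  74:2641  75:892  76:7204  77:2397  78:4021  79:1838
  80:2971  81:5270  82:3361  83:1763  84:1976  85:6538  86:7451  87:1044
  88:1697  89:6309  90:2098  91:633  92:1453  93:757
Giant step factor: 592^(-94) ≡ 5071 (mod 8681).
Scan 4608·5071^i mod 8681 for i = 0, 1, …:
  i=0: 4608   i=1: 6597   i=2: 5494   i=3: 2745
  i=4: 4252   i=5: 6969   i=6: 8129   i=7: 4771
  i=8: 8475   i=9: 5775     …   i=26: 4737
  i=27: 1000
Match at i=27, j=10: n = 27·94 + 10 = 2548.

2548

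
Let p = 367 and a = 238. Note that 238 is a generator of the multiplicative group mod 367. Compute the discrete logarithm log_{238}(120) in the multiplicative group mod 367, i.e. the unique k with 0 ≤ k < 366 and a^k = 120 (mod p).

Baby-step giant-step with m = ceil(sqrt(366)) = 20.
Baby table (238^j mod 367 for j=0..19):
  0:1  1:238  2:126  3:261  4:95  5:223  6:226  7:206
  8:217  9:266  10:184  11:119  12:63  13:314  14:231  15:295
  16:113  17:103  18:292  19:133
Giant step factor: 238^(-20) ≡ 4 (mod 367).
Scan 120·4^i mod 367 for i = 0, 1, …:
  i=0: 120   i=1: 113
Match at i=1, j=16: k = 1·20 + 16 = 36.

36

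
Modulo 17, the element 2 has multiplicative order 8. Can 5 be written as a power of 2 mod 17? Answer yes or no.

no

⟨2⟩ has order 8; its elements mod 17 are {1, 2, 4, 8, 9, 13, 15, 16}.
5 is not in this set.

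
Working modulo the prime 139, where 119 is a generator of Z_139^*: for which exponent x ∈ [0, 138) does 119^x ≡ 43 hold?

Baby-step giant-step with m = ceil(sqrt(138)) = 12.
Baby table (119^j mod 139 for j=0..11):
  0:1  1:119  2:122  3:62  4:11  5:58  6:91  7:126
  8:121  9:82  10:28  11:135
Giant step factor: 119^(-12) ≡ 106 (mod 139).
Scan 43·106^i mod 139 for i = 0, 1, …:
  i=0: 43   i=1: 110   i=2: 123   i=3: 111
  i=4: 90   i=5: 88   i=6: 15   i=7: 61
  i=8: 72   i=9: 126
Match at i=9, j=7: x = 9·12 + 7 = 115.

115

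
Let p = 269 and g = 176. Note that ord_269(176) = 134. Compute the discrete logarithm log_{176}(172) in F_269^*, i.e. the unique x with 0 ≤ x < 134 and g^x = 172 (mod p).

Baby-step giant-step with m = ceil(sqrt(134)) = 12.
Baby table (176^j mod 269 for j=0..11):
  0:1  1:176  2:41  3:222  4:67  5:225  6:57  7:79
  8:185  9:11  10:53  11:182
Giant step factor: 176^(-12) ≡ 205 (mod 269).
Scan 172·205^i mod 269 for i = 0, 1, …:
  i=0: 172   i=1: 21   i=2: 1
Match at i=2, j=0: x = 2·12 + 0 = 24.

24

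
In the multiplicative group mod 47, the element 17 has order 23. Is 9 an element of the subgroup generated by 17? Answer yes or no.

yes

⟨17⟩ has order 23; its elements mod 47 are {1, 2, 3, 4, 6, 7, 8, 9, 12, 14, 16, 17, 18, 21, 24, 25, 27, 28, 32, 34, 36, 37, 42}.
9 is in this set.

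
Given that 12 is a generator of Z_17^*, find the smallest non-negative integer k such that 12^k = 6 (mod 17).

11

Successive powers of 12 modulo 17:
  12^0=1  12^1=12  12^2=8  12^3=11  12^4=13  12^5=3
  12^6=2  12^7=7  12^8=16  12^9=5  12^10=9  12^11=6
So 12^11 ≡ 6 (mod 17), giving k = 11.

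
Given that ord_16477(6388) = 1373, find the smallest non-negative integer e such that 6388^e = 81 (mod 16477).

82

Baby-step giant-step with m = ceil(sqrt(1373)) = 38.
Baby table (6388^j mod 16477 for j=0..37):
  0:1  1:6388  2:9492  3:16013  4:1828  5:11548  6:1095  7:8612
  8:13230  9:2707  10:7943  11:7201  12:12681  13:5296  14:3567  15:14782
  16:14206  17:9089  18:12061  19:15693  20:816  21:5876  22:1282  23:347
  24:8718  25:14801  26:3762  27:8190  28:3245  29:994  30:6027  31:10204
  32:140  33:4562  34:10720  35:948  36:8765  37:1974
Giant step factor: 6388^(-38) ≡ 3610 (mod 16477).
Scan 81·3610^i mod 16477 for i = 0, 1, …:
  i=0: 81   i=1: 12301   i=2: 1095
Match at i=2, j=6: e = 2·38 + 6 = 82.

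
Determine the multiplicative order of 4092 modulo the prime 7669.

1278

The order of 4092 must divide p − 1 = 7668 = 2^2 · 3^3 · 71.
Divisors: 1, 2, 3, 4, 6, 9, 12, 18, 27, 36, 54, 71, 108, 142, 213, 284, 426, 639, 852, 1278, 1917, 2556, 3834, 7668.
Check each in increasing order: 4092^1 ≡ 4092;  4092^2 ≡ 3037;  4092^3 ≡ 3624;  4092^4 ≡ 5231;  4092^6 ≡ 4048;  4092^9 ≡ 6824;  4092^12 ≡ 5320;  4092^18 ≡ 808;  4092^27 ≡ 7450;  4092^36 ≡ 999;  4092^54 ≡ 1947;  4092^71 ≡ 1374;  4092^108 ≡ 2323;  4092^142 ≡ 1302;  4092^213 ≡ 2071;  4092^284 ≡ 355;  4092^426 ≡ 2070;  4092^639 ≡ 7668;  4092^852 ≡ 5598;  4092^1278 ≡ 1.
Smallest exponent giving 1 is 1278.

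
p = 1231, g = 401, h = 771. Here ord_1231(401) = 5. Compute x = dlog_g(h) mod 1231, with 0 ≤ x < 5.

2

Successive powers of 401 modulo 1231:
  401^0=1  401^1=401  401^2=771
So 401^2 ≡ 771 (mod 1231), giving x = 2.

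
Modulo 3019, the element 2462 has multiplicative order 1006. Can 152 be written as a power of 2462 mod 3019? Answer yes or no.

152 ∈ ⟨2462⟩ iff 152^1006 ≡ 1 (mod 3019), since |⟨2462⟩| = 1006.
152^1006 mod 3019 = 1.
Since 1 = 1, 152 lies in the subgroup.

yes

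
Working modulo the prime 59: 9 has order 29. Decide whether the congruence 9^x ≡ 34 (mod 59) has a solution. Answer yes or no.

no

34 ∈ ⟨9⟩ iff 34^29 ≡ 1 (mod 59), since |⟨9⟩| = 29.
34^29 mod 59 = 58.
Since 58 ≠ 1, 34 does not lie in the subgroup.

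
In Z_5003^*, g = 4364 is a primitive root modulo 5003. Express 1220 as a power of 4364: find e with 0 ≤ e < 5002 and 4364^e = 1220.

1235

Baby-step giant-step with m = ceil(sqrt(5002)) = 71.
Baby table (4364^j mod 5003 for j=0..70):
  0:1  1:4364  2:3078  3:4340  4:3405  5:510  6:4308  7:3841
  8:2074  9:509  10:4947  11:763  12:2737  13:2107  14:4437  15:1458
  16:3899  17:33  18:3928  19:1514  20:3136  21:2299  22:1821  23:2080
  24:1678  25:3403  26:1788  27:3155  28:164  29:267  30:4492  31:1334
  32:3087  33:3592  34:1089  35:4549  36:4935  37:3428  38:822  39:57
  40:3601  41:341  42:2233  43:3971  44:4055  45:409  46:3808  47:3149
  48:3998  49:1811  50:3467  51:916  52:27  53:2759  54:3058  55:2111
  56:1881  57:3764  58:1247  59:3647  60:965  61:3737  62:3491  63:589
  64:3857  65:1856  66:4730  67:4345  68:210  69:891  70:993
Giant step factor: 4364^(-71) ≡ 2853 (mod 5003).
Scan 1220·2853^i mod 5003 for i = 0, 1, …:
  i=0: 1220   i=1: 3575   i=2: 3361   i=3: 3185
  i=4: 1357   i=5: 4202   i=6: 1118   i=7: 2743
  i=8: 1087   i=9: 4354     …   i=16: 4975
  i=17: 164
Match at i=17, j=28: e = 17·71 + 28 = 1235.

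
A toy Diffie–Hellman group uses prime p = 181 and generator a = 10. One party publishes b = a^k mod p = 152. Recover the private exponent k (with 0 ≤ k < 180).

174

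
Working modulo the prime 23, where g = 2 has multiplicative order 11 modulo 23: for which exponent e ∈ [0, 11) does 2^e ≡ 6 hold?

9

Successive powers of 2 modulo 23:
  2^0=1  2^1=2  2^2=4  2^3=8  2^4=16  2^5=9
  2^6=18  2^7=13  2^8=3  2^9=6
So 2^9 ≡ 6 (mod 23), giving e = 9.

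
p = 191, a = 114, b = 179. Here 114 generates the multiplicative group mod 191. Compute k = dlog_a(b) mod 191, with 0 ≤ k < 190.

29

Successive powers of 114 modulo 191:
  114^0=1  114^1=114  114^2=8  114^3=148  114^4=64  114^5=38
  114^6=130  114^7=113  114^8=85  114^9=140  114^10=107  114^11=165
  114^12=92  114^13=174  114^14=163  114^15=55  114^16=158  114^17=58
  114^18=118  114^19=82  114^20=180  114^21=83  114^22=103  114^23=91
  114^24=60  114^25=155  114^26=98  114^27=94  114^28=20  114^29=179
So 114^29 ≡ 179 (mod 191), giving k = 29.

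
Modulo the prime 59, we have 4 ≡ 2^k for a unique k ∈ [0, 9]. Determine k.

Compute 2^0 mod 59 = 1, then multiply by 2 repeatedly:
  2^0=1  2^1=2  2^2=4
Found 4 at exponent 2.

2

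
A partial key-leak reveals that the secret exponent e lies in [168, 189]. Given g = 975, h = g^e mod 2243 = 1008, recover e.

Compute 975^168 mod 2243 = 1792, then multiply by 975 repeatedly:
  975^168=1792  975^169=2146  975^170=1874  975^171=1348  975^172=2145
  975^173=899  975^174=1755  975^175=1959  975^176=1232  975^177=1195
  975^178=1008
Found 1008 at exponent 178.

178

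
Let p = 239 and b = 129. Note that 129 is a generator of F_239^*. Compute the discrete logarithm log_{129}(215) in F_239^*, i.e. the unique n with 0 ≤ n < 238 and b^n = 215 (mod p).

Baby-step giant-step with m = ceil(sqrt(238)) = 16.
Baby table (129^j mod 239 for j=0..15):
  0:1  1:129  2:150  3:230  4:34  5:84  6:81  7:172
  8:200  9:227  10:125  11:112  12:108  13:70  14:187  15:223
Giant step factor: 129^(-16) ≡ 11 (mod 239).
Scan 215·11^i mod 239 for i = 0, 1, …:
  i=0: 215   i=1: 214   i=2: 203   i=3: 82
  i=4: 185   i=5: 123   i=6: 158   i=7: 65
  i=8: 237   i=9: 217   i=10: 236   i=11: 206
  i=12: 115   i=13: 70
Match at i=13, j=13: n = 13·16 + 13 = 221.

221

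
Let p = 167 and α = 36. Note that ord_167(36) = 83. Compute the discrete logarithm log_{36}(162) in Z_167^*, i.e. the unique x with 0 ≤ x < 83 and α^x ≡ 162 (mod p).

Baby-step giant-step with m = ceil(sqrt(83)) = 10.
Baby table (36^j mod 167 for j=0..9):
  0:1  1:36  2:127  3:63  4:97  5:152  6:128  7:99
  8:57  9:48
Giant step factor: 36^(-10) ≡ 72 (mod 167).
Scan 162·72^i mod 167 for i = 0, 1, …:
  i=0: 162   i=1: 141   i=2: 132   i=3: 152
Match at i=3, j=5: x = 3·10 + 5 = 35.

35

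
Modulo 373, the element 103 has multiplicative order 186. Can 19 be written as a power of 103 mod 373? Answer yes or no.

no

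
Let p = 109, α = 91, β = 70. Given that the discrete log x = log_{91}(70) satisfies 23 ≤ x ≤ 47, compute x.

43

Compute 91^23 mod 109 = 69, then multiply by 91 repeatedly:
  91^23=69  91^24=66  91^25=11  91^26=20  91^27=76
  91^28=49  91^29=99  91^30=71  91^31=30  91^32=5
  91^33=19  91^34=94  91^35=52  91^36=45  91^37=62
  91^38=83  91^39=32  91^40=78  91^41=13  91^42=93
  91^43=70
Found 70 at exponent 43.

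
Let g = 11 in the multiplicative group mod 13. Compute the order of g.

12

The order of 11 must divide p − 1 = 12 = 2^2 · 3.
Divisors: 1, 2, 3, 4, 6, 12.
Check each in increasing order: 11^1 ≡ 11;  11^2 ≡ 4;  11^3 ≡ 5;  11^4 ≡ 3;  11^6 ≡ 12;  11^12 ≡ 1.
Smallest exponent giving 1 is 12.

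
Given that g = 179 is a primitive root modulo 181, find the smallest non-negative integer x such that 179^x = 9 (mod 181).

112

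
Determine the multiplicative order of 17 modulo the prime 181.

The order of 17 must divide p − 1 = 180 = 2^2 · 3^2 · 5.
Divisors: 1, 2, 3, 4, 5, 6, 9, 10, 12, 15, 18, 20, 30, 36, 45, 60, 90, 180.
Check each in increasing order: 17^1 ≡ 17;  17^2 ≡ 108;  17^3 ≡ 26;  17^4 ≡ 80;  17^5 ≡ 93;  17^6 ≡ 133;  17^9 ≡ 19;  17^10 ≡ 142;  17^12 ≡ 132;  17^15 ≡ 174;  17^18 ≡ 180;  17^20 ≡ 73;  17^30 ≡ 49;  17^36 ≡ 1.
Smallest exponent giving 1 is 36.

36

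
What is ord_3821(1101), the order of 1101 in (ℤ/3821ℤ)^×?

764

The order of 1101 must divide p − 1 = 3820 = 2^2 · 5 · 191.
Divisors: 1, 2, 4, 5, 10, 20, 191, 382, 764, 955, 1910, 3820.
Check each in increasing order: 1101^1 ≡ 1101;  1101^2 ≡ 944;  1101^4 ≡ 843;  1101^5 ≡ 3461;  1101^10 ≡ 3507;  1101^20 ≡ 3071;  1101^191 ≡ 3445;  1101^382 ≡ 3820;  1101^764 ≡ 1.
Smallest exponent giving 1 is 764.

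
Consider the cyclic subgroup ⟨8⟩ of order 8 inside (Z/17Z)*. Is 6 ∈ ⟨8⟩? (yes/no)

6 ∈ ⟨8⟩ iff 6^8 ≡ 1 (mod 17), since |⟨8⟩| = 8.
6^8 mod 17 = 16.
Since 16 ≠ 1, 6 does not lie in the subgroup.

no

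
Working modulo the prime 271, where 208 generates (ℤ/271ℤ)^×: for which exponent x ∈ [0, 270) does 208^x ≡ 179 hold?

Baby-step giant-step with m = ceil(sqrt(270)) = 17.
Baby table (208^j mod 271 for j=0..16):
  0:1  1:208  2:175  3:86  4:2  5:145  6:79  7:172
  8:4  9:19  10:158  11:73  12:8  13:38  14:45  15:146
  16:16
Giant step factor: 208^(-17) ≡ 189 (mod 271).
Scan 179·189^i mod 271 for i = 0, 1, …:
  i=0: 179   i=1: 227   i=2: 85   i=3: 76
  i=4: 1
Match at i=4, j=0: x = 4·17 + 0 = 68.

68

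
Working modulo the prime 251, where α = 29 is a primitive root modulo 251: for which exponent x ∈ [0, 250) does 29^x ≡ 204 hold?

Baby-step giant-step with m = ceil(sqrt(250)) = 16.
Baby table (29^j mod 251 for j=0..15):
  0:1  1:29  2:88  3:42  4:214  5:182  6:7  7:203
  8:114  9:43  10:243  11:19  12:49  13:166  14:45  15:50
Giant step factor: 29^(-16) ≡ 121 (mod 251).
Scan 204·121^i mod 251 for i = 0, 1, …:
  i=0: 204   i=1: 86   i=2: 115   i=3: 110
  i=4: 7
Match at i=4, j=6: x = 4·16 + 6 = 70.

70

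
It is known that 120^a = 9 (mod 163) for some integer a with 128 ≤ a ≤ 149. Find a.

Compute 120^128 mod 163 = 16, then multiply by 120 repeatedly:
  120^128=16  120^129=127  120^130=81  120^131=103  120^132=135
  120^133=63  120^134=62  120^135=105  120^136=49  120^137=12
  120^138=136  120^139=20  120^140=118  120^141=142  120^142=88
  120^143=128  120^144=38  120^145=159  120^146=9
Found 9 at exponent 146.

146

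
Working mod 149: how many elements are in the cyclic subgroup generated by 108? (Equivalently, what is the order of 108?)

148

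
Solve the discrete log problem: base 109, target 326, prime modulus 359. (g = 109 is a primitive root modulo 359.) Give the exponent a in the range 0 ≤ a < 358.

Baby-step giant-step with m = ceil(sqrt(358)) = 19.
Baby table (109^j mod 359 for j=0..18):
  0:1  1:109  2:34  3:116  4:79  5:354  6:173  7:189
  8:138  9:323  10:25  11:212  12:132  13:28  14:180  15:234
  16:17  17:58  18:219
Giant step factor: 109^(-19) ≡ 215 (mod 359).
Scan 326·215^i mod 359 for i = 0, 1, …:
  i=0: 326   i=1: 85   i=2: 325   i=3: 229
  i=4: 52   i=5: 51   i=6: 195   i=7: 281
  i=8: 103   i=9: 246   i=10: 117   i=11: 25
Match at i=11, j=10: a = 11·19 + 10 = 219.

219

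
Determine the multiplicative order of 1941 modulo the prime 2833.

944

The order of 1941 must divide p − 1 = 2832 = 2^4 · 3 · 59.
Divisors: 1, 2, 3, 4, 6, 8, 12, 16, 24, 48, 59, 118, 177, 236, 354, 472, 708, 944, 1416, 2832.
Check each in increasing order: 1941^1 ≡ 1941;  1941^2 ≡ 2424;  1941^3 ≡ 2204;  1941^4 ≡ 134;  1941^6 ≡ 1854;  1941^8 ≡ 958;  1941^12 ≡ 887;  1941^16 ≡ 2705;  1941^24 ≡ 2028;  1941^48 ≡ 2101;  1941^59 ≡ 423;  1941^118 ≡ 450;  1941^177 ≡ 539;  1941^236 ≡ 1357;  1941^354 ≡ 1555;  1941^472 ≡ 2832;  1941^708 ≡ 1476;  1941^944 ≡ 1.
Smallest exponent giving 1 is 944.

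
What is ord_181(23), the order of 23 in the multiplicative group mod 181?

The order of 23 must divide p − 1 = 180 = 2^2 · 3^2 · 5.
Divisors: 1, 2, 3, 4, 5, 6, 9, 10, 12, 15, 18, 20, 30, 36, 45, 60, 90, 180.
Check each in increasing order: 23^1 ≡ 23;  23^2 ≡ 167;  23^3 ≡ 40;  23^4 ≡ 15;  23^5 ≡ 164;  23^6 ≡ 152;  23^9 ≡ 107;  23^10 ≡ 108;  23^12 ≡ 117;  23^15 ≡ 155;  23^18 ≡ 46;  23^20 ≡ 80;  23^30 ≡ 133;  23^36 ≡ 125;  23^45 ≡ 162;  23^60 ≡ 132;  23^90 ≡ 180;  23^180 ≡ 1.
Smallest exponent giving 1 is 180.

180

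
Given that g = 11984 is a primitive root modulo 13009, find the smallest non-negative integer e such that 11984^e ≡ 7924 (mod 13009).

Baby-step giant-step with m = ceil(sqrt(13008)) = 115.
Baby table (11984^j mod 13009 for j=0..114):
  0:1  1:11984  2:9905  3:7404  4:8156  5:4887  6:12299  7:12255
  8:5319  9:11805  10:11254  11:3633  12:9758  13:1971  14:9129  15:9255
  16:10195  17:9361  18:5617  19:5562  20:9901  21:11504  22:7563  23:1289
  24:5693  25:5716  26:8159  27:1812  28:2987  29:8449  30:3769  31:448
  32:9124  33:1371  34:12706  35:11368  36:3864  37:7145  38:442  39:2265
  40:6986  41:7309  42:1459  43:560  44:11405  45:4966  46:9378  47:1201
  48:4830  49:5679  50:7057  51:12588  52:2228  53:5884  54:5076  55:700
  56:11004  57:12712  58:5218  59:11258  60:12542  61:10351  62:5569  63:2726
  64:2785  65:7355  66:6345  67:875  68:746  69:2881  70:18  71:7568
  72:9173  73:3182  74:3709  75:9912  76:229  77:12446  78:4679  79:4346
  80:7437  81:349  82:6527  83:9460  84:8214  85:10482  86:1384  87:12390
  88:10043  89:9053  90:9101  91:11937  92:6044  93:10193  94:11411  95:11825
  96:3763  97:6598  98:1730  99:8983  100:2797  101:8064  102:8124  103:11669
  104:7555  105:9489  106:4507  107:11529  108:7956  109:1743  110:8667  111:1472
  112:244  113:10080  114:10155
Giant step factor: 11984^(-115) ≡ 5157 (mod 13009).
Scan 7924·5157^i mod 13009 for i = 0, 1, …:
  i=0: 7924   i=1: 2799   i=2: 7462   i=3: 912
  i=4: 6935   i=5: 2054   i=6: 3152   i=7: 6623
  i=8: 6186   i=9: 3134     …   i=112: 8886
  i=113: 7404
Match at i=113, j=3: e = 113·115 + 3 = 12998.

12998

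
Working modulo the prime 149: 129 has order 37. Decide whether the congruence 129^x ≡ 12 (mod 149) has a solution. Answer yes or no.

no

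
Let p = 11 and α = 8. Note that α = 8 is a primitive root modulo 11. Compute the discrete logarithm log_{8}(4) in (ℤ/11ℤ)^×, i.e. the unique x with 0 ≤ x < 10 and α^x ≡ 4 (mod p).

4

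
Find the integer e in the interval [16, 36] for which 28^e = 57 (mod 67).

Compute 28^16 mod 67 = 16, then multiply by 28 repeatedly:
  28^16=16  28^17=46  28^18=15  28^19=18  28^20=35
  28^21=42  28^22=37  28^23=31  28^24=64  28^25=50
  28^26=60  28^27=5  28^28=6  28^29=34  28^30=14
  28^31=57
Found 57 at exponent 31.

31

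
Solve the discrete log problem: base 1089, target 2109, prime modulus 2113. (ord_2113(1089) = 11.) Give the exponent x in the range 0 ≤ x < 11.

Successive powers of 1089 modulo 2113:
  1089^0=1  1089^1=1089  1089^2=528  1089^3=256  1089^4=1981  1089^5=2049
  1089^6=33  1089^7=16  1089^8=520  1089^9=2109
So 1089^9 ≡ 2109 (mod 2113), giving x = 9.

9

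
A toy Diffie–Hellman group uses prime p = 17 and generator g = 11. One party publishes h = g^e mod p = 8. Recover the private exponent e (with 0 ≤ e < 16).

6

Successive powers of 11 modulo 17:
  11^0=1  11^1=11  11^2=2  11^3=5  11^4=4  11^5=10
  11^6=8
So 11^6 ≡ 8 (mod 17), giving e = 6.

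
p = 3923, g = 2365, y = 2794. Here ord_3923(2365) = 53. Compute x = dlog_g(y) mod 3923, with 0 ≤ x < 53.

21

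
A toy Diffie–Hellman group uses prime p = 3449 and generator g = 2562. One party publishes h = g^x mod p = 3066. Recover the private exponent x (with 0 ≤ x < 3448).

1654

Baby-step giant-step with m = ceil(sqrt(3448)) = 59.
Baby table (2562^j mod 3449 for j=0..58):
  0:1  1:2562  2:397  3:3108  4:2404  5:2583  6:2464  7:1098
  8:2141  9:1332  10:1523  11:1107  12:1056  13:1456  14:1903  15:2049
  16:160  17:2938  18:1438  19:624  20:1801  21:2849  22:1054  23:3230
  24:1109  25:2731  26:2250  27:1221  28:3408  29:1877  30:968  31:185
  32:1457  33:1016  34:2446  35:3268  36:1893  37:572  38:3088  39:2899
  40:1541  41:2386  42:1304  43:2216  44:338  45:257  46:3124  47:2008
  48:2037  49:457  50:1623  51:2081  52:2817  53:1846  54:873  55:1674
  56:1681  57:2370  58:1700
Giant step factor: 2562^(-59) ≡ 3203 (mod 3449).
Scan 3066·3203^i mod 3449 for i = 0, 1, …:
  i=0: 3066   i=1: 1095   i=2: 3101   i=3: 2832
  i=4: 26   i=5: 502   i=6: 672   i=7: 240
  i=8: 3042   i=9: 101     …   i=27: 3181
  i=28: 397
Match at i=28, j=2: x = 28·59 + 2 = 1654.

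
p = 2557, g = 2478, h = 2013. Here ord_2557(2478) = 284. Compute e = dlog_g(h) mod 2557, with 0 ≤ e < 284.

52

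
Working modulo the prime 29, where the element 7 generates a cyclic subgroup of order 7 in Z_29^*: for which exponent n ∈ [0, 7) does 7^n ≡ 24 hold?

Successive powers of 7 modulo 29:
  7^0=1  7^1=7  7^2=20  7^3=24
So 7^3 ≡ 24 (mod 29), giving n = 3.

3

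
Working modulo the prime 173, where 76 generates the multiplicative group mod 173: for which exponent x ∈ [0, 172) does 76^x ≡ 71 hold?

25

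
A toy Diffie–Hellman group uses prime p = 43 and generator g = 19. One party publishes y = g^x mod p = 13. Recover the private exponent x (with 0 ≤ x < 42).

Baby-step giant-step with m = ceil(sqrt(42)) = 7.
Baby table (19^j mod 43 for j=0..6):
  0:1  1:19  2:17  3:22  4:31  5:30  6:11
Giant step factor: 19^(-7) ≡ 7 (mod 43).
Scan 13·7^i mod 43 for i = 0, 1, …:
  i=0: 13   i=1: 5   i=2: 35   i=3: 30
Match at i=3, j=5: x = 3·7 + 5 = 26.

26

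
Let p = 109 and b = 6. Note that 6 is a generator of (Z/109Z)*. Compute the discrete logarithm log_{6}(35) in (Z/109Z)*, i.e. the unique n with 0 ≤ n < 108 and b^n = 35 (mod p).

8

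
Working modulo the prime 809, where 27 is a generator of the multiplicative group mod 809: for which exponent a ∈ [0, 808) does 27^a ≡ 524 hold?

Baby-step giant-step with m = ceil(sqrt(808)) = 29.
Baby table (27^j mod 809 for j=0..28):
  0:1  1:27  2:729  3:267  4:737  5:483  6:97  7:192
  8:330  9:11  10:297  11:738  12:510  13:17  14:459  15:258
  16:494  17:394  18:121  19:31  20:28  21:756  22:187  23:195
  24:411  25:580  26:289  27:522  28:341
Giant step factor: 27^(-29) ≡ 197 (mod 809).
Scan 524·197^i mod 809 for i = 0, 1, …:
  i=0: 524   i=1: 485   i=2: 83   i=3: 171
  i=4: 518   i=5: 112   i=6: 221   i=7: 660
  i=8: 580
Match at i=8, j=25: a = 8·29 + 25 = 257.

257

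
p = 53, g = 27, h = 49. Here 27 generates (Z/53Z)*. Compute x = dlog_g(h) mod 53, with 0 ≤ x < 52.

24

Successive powers of 27 modulo 53:
  27^0=1  27^1=27  27^2=40  27^3=20  27^4=10  27^5=5
  27^6=29  27^7=41  27^8=47  27^9=50  27^10=25  27^11=39
  27^12=46  27^13=23  27^14=38  27^15=19  27^16=36  27^17=18
  27^18=9  27^19=31  27^20=42  27^21=21  27^22=37  27^23=45
  27^24=49
So 27^24 ≡ 49 (mod 53), giving x = 24.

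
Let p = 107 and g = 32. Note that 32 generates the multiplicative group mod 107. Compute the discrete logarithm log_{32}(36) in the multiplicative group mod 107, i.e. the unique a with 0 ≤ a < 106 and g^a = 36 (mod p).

Baby-step giant-step with m = ceil(sqrt(106)) = 11.
Baby table (32^j mod 107 for j=0..10):
  0:1  1:32  2:61  3:26  4:83  5:88  6:34  7:18
  8:41  9:28  10:40
Giant step factor: 32^(-11) ≡ 80 (mod 107).
Scan 36·80^i mod 107 for i = 0, 1, …:
  i=0: 36   i=1: 98   i=2: 29   i=3: 73
  i=4: 62   i=5: 38   i=6: 44   i=7: 96
  i=8: 83
Match at i=8, j=4: a = 8·11 + 4 = 92.

92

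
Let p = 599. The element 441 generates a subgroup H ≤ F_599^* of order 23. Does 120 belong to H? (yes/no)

no

⟨441⟩ has order 23; its elements mod 599 are {1, 18, 39, 57, 102, 103, 151, 221, 233, 254, 322, 323, 324, 379, 384, 405, 423, 426, 427, 441, 480, 498, 578}.
120 is not in this set.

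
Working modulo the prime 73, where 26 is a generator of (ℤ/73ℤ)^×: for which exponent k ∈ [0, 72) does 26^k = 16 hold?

8

Baby-step giant-step with m = ceil(sqrt(72)) = 9.
Baby table (26^j mod 73 for j=0..8):
  0:1  1:26  2:19  3:56  4:69  5:42  6:70  7:68
  8:16
Giant step factor: 26^(-9) ≡ 63 (mod 73).
Scan 16·63^i mod 73 for i = 0, 1, …:
  i=0: 16
Match at i=0, j=8: k = 0·9 + 8 = 8.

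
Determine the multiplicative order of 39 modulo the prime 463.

33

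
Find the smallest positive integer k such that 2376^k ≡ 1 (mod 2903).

The order of 2376 must divide p − 1 = 2902 = 2 · 1451.
Divisors: 1, 2, 1451, 2902.
Check each in increasing order: 2376^1 ≡ 2376;  2376^2 ≡ 1944;  2376^1451 ≡ 1.
Smallest exponent giving 1 is 1451.

1451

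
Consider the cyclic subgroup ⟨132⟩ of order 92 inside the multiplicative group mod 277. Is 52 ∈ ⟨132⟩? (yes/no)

yes

52 ∈ ⟨132⟩ iff 52^92 ≡ 1 (mod 277), since |⟨132⟩| = 92.
52^92 mod 277 = 1.
Since 1 = 1, 52 lies in the subgroup.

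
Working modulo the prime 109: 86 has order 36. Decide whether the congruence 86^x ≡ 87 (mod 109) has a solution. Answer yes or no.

87 ∈ ⟨86⟩ iff 87^36 ≡ 1 (mod 109), since |⟨86⟩| = 36.
87^36 mod 109 = 45.
Since 45 ≠ 1, 87 does not lie in the subgroup.

no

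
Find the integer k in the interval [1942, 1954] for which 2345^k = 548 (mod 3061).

Compute 2345^1942 mod 3061 = 2379, then multiply by 2345 repeatedly:
  2345^1942=2379  2345^1943=1613  2345^1944=2150  2345^1945=283  2345^1946=2459
  2345^1947=2492  2345^1948=291  2345^1949=2853  2345^1950=2000  2345^1951=548
Found 548 at exponent 1951.

1951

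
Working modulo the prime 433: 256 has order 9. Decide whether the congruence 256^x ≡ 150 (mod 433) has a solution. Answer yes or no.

yes

⟨256⟩ has order 9; its elements mod 433 are {1, 27, 150, 153, 198, 234, 256, 296, 417}.
150 is in this set.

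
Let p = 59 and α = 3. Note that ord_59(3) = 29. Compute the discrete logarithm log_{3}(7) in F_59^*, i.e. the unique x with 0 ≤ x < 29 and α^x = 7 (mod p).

Successive powers of 3 modulo 59:
  3^0=1  3^1=3  3^2=9  3^3=27  3^4=22  3^5=7
So 3^5 ≡ 7 (mod 59), giving x = 5.

5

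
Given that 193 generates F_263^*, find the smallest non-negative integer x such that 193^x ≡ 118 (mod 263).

257

Baby-step giant-step with m = ceil(sqrt(262)) = 17.
Baby table (193^j mod 263 for j=0..16):
  0:1  1:193  2:166  3:215  4:204  5:185  6:200  7:202
  8:62  9:131  10:35  11:180  12:24  13:161  14:39  15:163
  16:162
Giant step factor: 193^(-17) ≡ 246 (mod 263).
Scan 118·246^i mod 263 for i = 0, 1, …:
  i=0: 118   i=1: 98   i=2: 175   i=3: 181
  i=4: 79   i=5: 235   i=6: 213   i=7: 61
  i=8: 15   i=9: 8     …   i=14: 114
  i=15: 166
Match at i=15, j=2: x = 15·17 + 2 = 257.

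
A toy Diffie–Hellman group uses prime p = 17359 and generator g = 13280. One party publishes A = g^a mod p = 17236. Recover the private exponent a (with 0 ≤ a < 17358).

1240

Baby-step giant-step with m = ceil(sqrt(17358)) = 132.
Baby table (13280^j mod 17359 for j=0..131):
  0:1  1:13280  2:8319  3:3644  4:12787  5:5622  6:16460  7:4272
  8:2948  9:4895  10:13504  11:14650  12:9687  13:13170  14:5675  15:8581
  16:11204  17:5131  18:5605  19:16367  20:1721  21:10436  22:13183  23:4725
  24:12574  25:6499  26:15131  27:9255  28:4680  29:5180  30:14042  31:7382
  32:6687  33:12075  34:10917  35:12751  36:13594  37:12079  38:11960  39:11309
  40:10811  41:11150  42:17089  43:7713  44:10540  45:5583  46:1951  47:9652
  48:17063  49:9613  50:2554  51:14993  52:16669  53:2352  54:5719  55:2695
  56:12701  57:9236  58:12745  59:3350  60:14242  61:7455  62:4023  63:11797
  64:16544  65:8816  66:7384  67:15888  68:11354  69:846  70:3607  71:7479
  72:10281  73:3145  74:17205  75:3242  76:3440  77:11671  78:9728  79:2162
  80:16933  81:1754  82:14701  83:9966  84:3464  85:570  86:1076  87:2823
  88:11359  89:15169  90:10484  91:8340  92:4780  93:13896  94:12710  95:7243
  96:821  97:1428  98:7812  99:5976  100:13291  101:15527  102:8358  103:794
  104:7407  105:8866  106:11742  107:15222  108:2605  109:15272  110:6963  111:14606
  112:15573  113:11673  114:1570  115:1441  116:6862  117:9969  118:8586  119:8168
  120:12008  121:6466  122:10866  123:12472  124:5941  125:17184  126:2106  127:2331
  128:4583  129:1586  130:5613  131:1094
Giant step factor: 13280^(-132) ≡ 13120 (mod 17359).
Scan 17236·13120^i mod 17359 for i = 0, 1, …:
  i=0: 17236   i=1: 627   i=2: 15433   i=3: 5584
  i=4: 7100   i=5: 3606   i=6: 7445   i=7: 16666
  i=8: 3956   i=9: 16669
Match at i=9, j=52: a = 9·132 + 52 = 1240.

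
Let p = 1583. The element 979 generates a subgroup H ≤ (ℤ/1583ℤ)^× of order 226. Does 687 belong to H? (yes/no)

687 ∈ ⟨979⟩ iff 687^226 ≡ 1 (mod 1583), since |⟨979⟩| = 226.
687^226 mod 1583 = 1.
Since 1 = 1, 687 lies in the subgroup.

yes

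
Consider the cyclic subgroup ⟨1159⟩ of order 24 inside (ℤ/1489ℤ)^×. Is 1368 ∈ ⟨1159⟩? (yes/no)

no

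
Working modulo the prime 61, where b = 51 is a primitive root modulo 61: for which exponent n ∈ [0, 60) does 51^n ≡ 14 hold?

10

Successive powers of 51 modulo 61:
  51^0=1  51^1=51  51^2=39  51^3=37  51^4=57  51^5=40
  51^6=27  51^7=35  51^8=16  51^9=23  51^10=14
So 51^10 ≡ 14 (mod 61), giving n = 10.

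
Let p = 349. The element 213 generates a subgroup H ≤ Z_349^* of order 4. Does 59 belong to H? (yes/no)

59 ∈ ⟨213⟩ iff 59^4 ≡ 1 (mod 349), since |⟨213⟩| = 4.
59^4 mod 349 = 81.
Since 81 ≠ 1, 59 does not lie in the subgroup.

no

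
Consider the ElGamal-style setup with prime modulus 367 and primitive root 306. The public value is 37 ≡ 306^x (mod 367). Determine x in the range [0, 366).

118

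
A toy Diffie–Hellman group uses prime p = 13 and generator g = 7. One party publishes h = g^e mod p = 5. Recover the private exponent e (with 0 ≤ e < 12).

3

Successive powers of 7 modulo 13:
  7^0=1  7^1=7  7^2=10  7^3=5
So 7^3 ≡ 5 (mod 13), giving e = 3.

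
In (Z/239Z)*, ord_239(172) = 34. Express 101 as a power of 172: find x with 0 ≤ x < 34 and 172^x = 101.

20

Successive powers of 172 modulo 239:
  172^0=1  172^1=172  172^2=187  172^3=138  172^4=75  172^5=233
  172^6=163  172^7=73  172^8=128  172^9=28  172^10=36  172^11=217
  172^12=40  172^13=188  172^14=71  172^15=23  172^16=132  172^17=238
  172^18=67  172^19=52  172^20=101
So 172^20 ≡ 101 (mod 239), giving x = 20.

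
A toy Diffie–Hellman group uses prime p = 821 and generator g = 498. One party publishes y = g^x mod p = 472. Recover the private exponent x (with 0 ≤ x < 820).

366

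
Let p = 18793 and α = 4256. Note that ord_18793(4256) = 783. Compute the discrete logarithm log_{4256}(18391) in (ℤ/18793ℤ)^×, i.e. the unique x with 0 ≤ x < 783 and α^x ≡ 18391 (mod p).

21

Baby-step giant-step with m = ceil(sqrt(783)) = 28.
Baby table (4256^j mod 18793 for j=0..27):
  0:1  1:4256  2:15877  3:11677  4:8620  5:2784  6:9114  7:432
  8:15671  9:18212  10:7940  11:2826  12:18729  13:9511  14:17487  15:4392
  16:12110  17:9754  18:18080  19:9938  20:11878  21:18391  22:18044  23:7066
  24:4096  25:11465  26:8412  27:807
Giant step factor: 4256^(-28) ≡ 18162 (mod 18793).
Scan 18391·18162^i mod 18793 for i = 0, 1, …:
  i=0: 18391
Match at i=0, j=21: x = 0·28 + 21 = 21.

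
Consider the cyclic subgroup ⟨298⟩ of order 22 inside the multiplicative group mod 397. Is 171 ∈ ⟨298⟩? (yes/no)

no

⟨298⟩ has order 22; its elements mod 397 are {1, 4, 16, 31, 64, 99, 107, 124, 126, 141, 167, 230, 256, 271, 273, 290, 298, 333, 366, 381, 393, 396}.
171 is not in this set.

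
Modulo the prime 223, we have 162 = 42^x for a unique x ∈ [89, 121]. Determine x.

Compute 42^89 mod 223 = 79, then multiply by 42 repeatedly:
  42^89=79  42^90=196  42^91=204  42^92=94  42^93=157
  42^94=127  42^95=205  42^96=136  42^97=137  42^98=179
  42^99=159  42^100=211  42^101=165  42^102=17  42^103=45
  42^104=106  42^105=215  42^106=110  42^107=160  42^108=30
  42^109=145  42^110=69  42^111=222  42^112=181  42^113=20
  42^114=171  42^115=46  42^116=148  42^117=195  42^118=162
Found 162 at exponent 118.

118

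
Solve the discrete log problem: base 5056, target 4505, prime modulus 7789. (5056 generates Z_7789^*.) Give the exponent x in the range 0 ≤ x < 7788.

5790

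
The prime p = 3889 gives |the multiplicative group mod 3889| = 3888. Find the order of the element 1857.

243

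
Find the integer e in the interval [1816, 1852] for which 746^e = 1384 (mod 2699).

Compute 746^1816 mod 2699 = 1384, then multiply by 746 repeatedly:
  746^1816=1384
Found 1384 at exponent 1816.

1816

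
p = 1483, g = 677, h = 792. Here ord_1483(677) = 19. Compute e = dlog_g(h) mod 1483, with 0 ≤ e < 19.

4

Successive powers of 677 modulo 1483:
  677^0=1  677^1=677  677^2=82  677^3=643  677^4=792
So 677^4 ≡ 792 (mod 1483), giving e = 4.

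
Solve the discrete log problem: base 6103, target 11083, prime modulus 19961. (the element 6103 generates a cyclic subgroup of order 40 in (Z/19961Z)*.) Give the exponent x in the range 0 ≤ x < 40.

28

Successive powers of 6103 modulo 19961:
  6103^0=1  6103^1=6103  6103^2=19344  6103^3=7078  6103^4=1430  6103^5=4333
  6103^6=15935  6103^7=1313  6103^8=8878  6103^9=8280  6103^10=11549  6103^11=1256
  6103^12=344  6103^13=3527  6103^14=7323  6103^15=19551  6103^16=12856  6103^17=13438
  6103^18=12326  6103^19=12530  6103^20=19960  6103^21=13858  6103^22=617  6103^23=12883
  6103^24=18531  6103^25=15628  6103^26=4026  6103^27=18648  6103^28=11083
So 6103^28 ≡ 11083 (mod 19961), giving x = 28.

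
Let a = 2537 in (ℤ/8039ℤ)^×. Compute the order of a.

The order of 2537 must divide p − 1 = 8038 = 2 · 4019.
Divisors: 1, 2, 4019, 8038.
Check each in increasing order: 2537^1 ≡ 2537;  2537^2 ≡ 5169;  2537^4019 ≡ 1.
Smallest exponent giving 1 is 4019.

4019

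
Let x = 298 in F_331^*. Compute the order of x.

110

The order of 298 must divide p − 1 = 330 = 2 · 3 · 5 · 11.
Divisors: 1, 2, 3, 5, 6, 10, 11, 15, 22, 30, 33, 55, 66, 110, 165, 330.
Check each in increasing order: 298^1 ≡ 298;  298^2 ≡ 96;  298^3 ≡ 142;  298^5 ≡ 61;  298^6 ≡ 304;  298^10 ≡ 80;  298^11 ≡ 8;  298^15 ≡ 246;  298^22 ≡ 64;  298^30 ≡ 274;  298^33 ≡ 181;  298^55 ≡ 330;  298^66 ≡ 323;  298^110 ≡ 1.
Smallest exponent giving 1 is 110.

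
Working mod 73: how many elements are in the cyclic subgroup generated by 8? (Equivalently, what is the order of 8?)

3

The order of 8 must divide p − 1 = 72 = 2^3 · 3^2.
Divisors: 1, 2, 3, 4, 6, 8, 9, 12, 18, 24, 36, 72.
Check each in increasing order: 8^1 ≡ 8;  8^2 ≡ 64;  8^3 ≡ 1.
Smallest exponent giving 1 is 3.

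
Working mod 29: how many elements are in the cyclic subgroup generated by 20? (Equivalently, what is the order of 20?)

The order of 20 must divide p − 1 = 28 = 2^2 · 7.
Divisors: 1, 2, 4, 7, 14, 28.
Check each in increasing order: 20^1 ≡ 20;  20^2 ≡ 23;  20^4 ≡ 7;  20^7 ≡ 1.
Smallest exponent giving 1 is 7.

7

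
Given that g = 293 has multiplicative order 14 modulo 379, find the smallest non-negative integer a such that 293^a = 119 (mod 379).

Successive powers of 293 modulo 379:
  293^0=1  293^1=293  293^2=195  293^3=285  293^4=125  293^5=241
  293^6=119
So 293^6 ≡ 119 (mod 379), giving a = 6.

6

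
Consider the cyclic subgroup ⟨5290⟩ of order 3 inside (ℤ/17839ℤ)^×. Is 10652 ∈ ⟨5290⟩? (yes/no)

no

⟨5290⟩ has order 3; its elements mod 17839 are {1, 5290, 12548}.
10652 is not in this set.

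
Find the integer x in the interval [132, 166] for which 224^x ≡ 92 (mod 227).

158

Compute 224^132 mod 227 = 129, then multiply by 224 repeatedly:
  224^132=129  224^133=67  224^134=26  224^135=149  224^136=7
  224^137=206  224^138=63  224^139=38  224^140=113  224^141=115
  224^142=109  224^143=127  224^144=73  224^145=8  224^146=203
  224^147=72  224^148=11  224^149=194  224^150=99  224^151=157
  224^152=210  224^153=51  224^154=74  224^155=5  224^156=212
  224^157=45  224^158=92
Found 92 at exponent 158.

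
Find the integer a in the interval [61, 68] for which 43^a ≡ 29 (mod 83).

Compute 43^61 mod 83 = 39, then multiply by 43 repeatedly:
  43^61=39  43^62=17  43^63=67  43^64=59  43^65=47
  43^66=29
Found 29 at exponent 66.

66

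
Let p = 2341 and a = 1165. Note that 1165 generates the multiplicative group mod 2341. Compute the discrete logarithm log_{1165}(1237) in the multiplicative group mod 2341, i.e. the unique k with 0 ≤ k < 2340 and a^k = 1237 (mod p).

1544

Baby-step giant-step with m = ceil(sqrt(2340)) = 49.
Baby table (1165^j mod 2341 for j=0..48):
  0:1  1:1165  2:1786  3:1882  4:1354  5:1917  6:2332  7:1220
  8:313  9:1790  10:1860  11:1475  12:81  13:725  14:1865  15:277
  16:1988  17:771  18:1612  19:498  20:1943  21:2189  22:836  23:84
  24:1879  25:200  26:1241  27:1368  28:1840  29:1585  30:1817  31:541
  32:536  33:1734  34:2168  35:2122  36:34  37:2154  38:2199  39:781
  40:1557  41:1971  42:2035  43:1683  44:1278  45:2335  46:33  47:989
  48:413
Giant step factor: 1165^(-49) ≡ 640 (mod 2341).
Scan 1237·640^i mod 2341 for i = 0, 1, …:
  i=0: 1237   i=1: 422   i=2: 865   i=3: 1124
  i=4: 673   i=5: 2317   i=6: 1027   i=7: 1800
  i=8: 228   i=9: 778     …   i=30: 2195
  i=31: 200
Match at i=31, j=25: k = 31·49 + 25 = 1544.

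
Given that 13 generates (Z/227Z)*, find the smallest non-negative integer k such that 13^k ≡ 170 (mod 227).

Baby-step giant-step with m = ceil(sqrt(226)) = 16.
Baby table (13^j mod 227 for j=0..15):
  0:1  1:13  2:169  3:154  4:186  5:148  6:108  7:42
  8:92  9:61  10:112  11:94  12:87  13:223  14:175  15:5
Giant step factor: 13^(-16) ≡ 7 (mod 227).
Scan 170·7^i mod 227 for i = 0, 1, …:
  i=0: 170   i=1: 55   i=2: 158   i=3: 198
  i=4: 24   i=5: 168   i=6: 41   i=7: 60
  i=8: 193   i=9: 216   i=10: 150   i=11: 142
  i=12: 86   i=13: 148
Match at i=13, j=5: k = 13·16 + 5 = 213.

213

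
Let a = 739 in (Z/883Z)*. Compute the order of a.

294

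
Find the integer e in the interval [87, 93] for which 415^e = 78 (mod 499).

93

Compute 415^87 mod 499 = 374, then multiply by 415 repeatedly:
  415^87=374  415^88=21  415^89=232  415^90=472  415^91=272
  415^92=106  415^93=78
Found 78 at exponent 93.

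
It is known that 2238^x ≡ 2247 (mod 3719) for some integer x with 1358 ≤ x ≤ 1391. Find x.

Compute 2238^1358 mod 3719 = 2255, then multiply by 2238 repeatedly:
  2238^1358=2255  2238^1359=7  2238^1360=790  2238^1361=1495  2238^1362=2429
  2238^1363=2643  2238^1364=1824  2238^1365=2369  2238^1366=2247
Found 2247 at exponent 1366.

1366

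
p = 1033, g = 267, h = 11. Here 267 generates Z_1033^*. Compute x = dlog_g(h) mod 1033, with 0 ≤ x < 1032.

263

Baby-step giant-step with m = ceil(sqrt(1032)) = 33.
Baby table (267^j mod 1033 for j=0..32):
  0:1  1:267  2:12  3:105  4:144  5:227  6:695  7:658
  8:76  9:665  10:912  11:749  12:614  13:724  14:137  15:424
  16:611  17:956  18:101  19:109  20:179  21:275  22:82  23:201
  24:984  25:346  26:445  27:20  28:175  29:240  30:34  31:814
  32:408
Giant step factor: 267^(-33) ≡ 840 (mod 1033).
Scan 11·840^i mod 1033 for i = 0, 1, …:
  i=0: 11   i=1: 976   i=2: 671   i=3: 655
  i=4: 644   i=5: 701   i=6: 30   i=7: 408
Match at i=7, j=32: x = 7·33 + 32 = 263.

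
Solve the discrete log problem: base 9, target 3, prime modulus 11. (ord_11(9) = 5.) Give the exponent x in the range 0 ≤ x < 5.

Successive powers of 9 modulo 11:
  9^0=1  9^1=9  9^2=4  9^3=3
So 9^3 ≡ 3 (mod 11), giving x = 3.

3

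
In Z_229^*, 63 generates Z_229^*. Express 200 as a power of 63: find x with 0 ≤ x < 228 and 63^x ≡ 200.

Baby-step giant-step with m = ceil(sqrt(228)) = 16.
Baby table (63^j mod 229 for j=0..15):
  0:1  1:63  2:76  3:208  4:51  5:7  6:212  7:74
  8:82  9:128  10:49  11:110  12:60  13:116  14:209  15:114
Giant step factor: 63^(-16) ≡ 149 (mod 229).
Scan 200·149^i mod 229 for i = 0, 1, …:
  i=0: 200   i=1: 30   i=2: 119   i=3: 98
  i=4: 175   i=5: 198   i=6: 190   i=7: 143
  i=8: 10   i=9: 116
Match at i=9, j=13: x = 9·16 + 13 = 157.

157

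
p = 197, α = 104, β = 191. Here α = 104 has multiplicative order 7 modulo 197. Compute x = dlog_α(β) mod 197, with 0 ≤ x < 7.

3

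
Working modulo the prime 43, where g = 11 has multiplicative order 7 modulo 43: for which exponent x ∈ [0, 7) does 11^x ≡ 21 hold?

4

Successive powers of 11 modulo 43:
  11^0=1  11^1=11  11^2=35  11^3=41  11^4=21
So 11^4 ≡ 21 (mod 43), giving x = 4.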